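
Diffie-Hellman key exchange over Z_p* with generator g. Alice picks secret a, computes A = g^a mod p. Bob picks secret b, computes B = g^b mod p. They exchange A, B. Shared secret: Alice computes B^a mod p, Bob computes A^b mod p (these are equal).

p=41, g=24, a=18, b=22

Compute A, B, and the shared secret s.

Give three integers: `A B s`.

A = 24^18 mod 41  (bits of 18 = 10010)
  bit 0 = 1: r = r^2 * 24 mod 41 = 1^2 * 24 = 1*24 = 24
  bit 1 = 0: r = r^2 mod 41 = 24^2 = 2
  bit 2 = 0: r = r^2 mod 41 = 2^2 = 4
  bit 3 = 1: r = r^2 * 24 mod 41 = 4^2 * 24 = 16*24 = 15
  bit 4 = 0: r = r^2 mod 41 = 15^2 = 20
  -> A = 20
B = 24^22 mod 41  (bits of 22 = 10110)
  bit 0 = 1: r = r^2 * 24 mod 41 = 1^2 * 24 = 1*24 = 24
  bit 1 = 0: r = r^2 mod 41 = 24^2 = 2
  bit 2 = 1: r = r^2 * 24 mod 41 = 2^2 * 24 = 4*24 = 14
  bit 3 = 1: r = r^2 * 24 mod 41 = 14^2 * 24 = 32*24 = 30
  bit 4 = 0: r = r^2 mod 41 = 30^2 = 39
  -> B = 39
s = B^a = 39^18 mod 41  (bits of 18 = 10010)
  bit 0 = 1: r = r^2 * 39 mod 41 = 1^2 * 39 = 1*39 = 39
  bit 1 = 0: r = r^2 mod 41 = 39^2 = 4
  bit 2 = 0: r = r^2 mod 41 = 4^2 = 16
  bit 3 = 1: r = r^2 * 39 mod 41 = 16^2 * 39 = 10*39 = 21
  bit 4 = 0: r = r^2 mod 41 = 21^2 = 31
  -> s = B^a = 31

Answer: 20 39 31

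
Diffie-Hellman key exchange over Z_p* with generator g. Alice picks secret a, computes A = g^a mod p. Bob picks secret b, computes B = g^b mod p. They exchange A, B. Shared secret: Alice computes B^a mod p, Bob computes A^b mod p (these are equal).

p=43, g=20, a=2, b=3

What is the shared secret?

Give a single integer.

Answer: 4

Derivation:
A = 20^2 mod 43  (bits of 2 = 10)
  bit 0 = 1: r = r^2 * 20 mod 43 = 1^2 * 20 = 1*20 = 20
  bit 1 = 0: r = r^2 mod 43 = 20^2 = 13
  -> A = 13
B = 20^3 mod 43  (bits of 3 = 11)
  bit 0 = 1: r = r^2 * 20 mod 43 = 1^2 * 20 = 1*20 = 20
  bit 1 = 1: r = r^2 * 20 mod 43 = 20^2 * 20 = 13*20 = 2
  -> B = 2
s = B^a = 2^2 mod 43  (bits of 2 = 10)
  bit 0 = 1: r = r^2 * 2 mod 43 = 1^2 * 2 = 1*2 = 2
  bit 1 = 0: r = r^2 mod 43 = 2^2 = 4
  -> s = B^a = 4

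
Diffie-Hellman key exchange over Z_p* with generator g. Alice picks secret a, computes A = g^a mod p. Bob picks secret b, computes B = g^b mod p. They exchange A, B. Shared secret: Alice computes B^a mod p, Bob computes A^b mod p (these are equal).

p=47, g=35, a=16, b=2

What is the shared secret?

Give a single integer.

A = 35^16 mod 47  (bits of 16 = 10000)
  bit 0 = 1: r = r^2 * 35 mod 47 = 1^2 * 35 = 1*35 = 35
  bit 1 = 0: r = r^2 mod 47 = 35^2 = 3
  bit 2 = 0: r = r^2 mod 47 = 3^2 = 9
  bit 3 = 0: r = r^2 mod 47 = 9^2 = 34
  bit 4 = 0: r = r^2 mod 47 = 34^2 = 28
  -> A = 28
B = 35^2 mod 47  (bits of 2 = 10)
  bit 0 = 1: r = r^2 * 35 mod 47 = 1^2 * 35 = 1*35 = 35
  bit 1 = 0: r = r^2 mod 47 = 35^2 = 3
  -> B = 3
s = B^a = 3^16 mod 47  (bits of 16 = 10000)
  bit 0 = 1: r = r^2 * 3 mod 47 = 1^2 * 3 = 1*3 = 3
  bit 1 = 0: r = r^2 mod 47 = 3^2 = 9
  bit 2 = 0: r = r^2 mod 47 = 9^2 = 34
  bit 3 = 0: r = r^2 mod 47 = 34^2 = 28
  bit 4 = 0: r = r^2 mod 47 = 28^2 = 32
  -> s = B^a = 32

Answer: 32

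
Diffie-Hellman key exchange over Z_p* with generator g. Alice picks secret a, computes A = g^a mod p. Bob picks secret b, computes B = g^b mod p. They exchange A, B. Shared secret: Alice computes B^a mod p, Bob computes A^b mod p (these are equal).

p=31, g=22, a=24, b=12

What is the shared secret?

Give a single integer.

Answer: 16

Derivation:
A = 22^24 mod 31  (bits of 24 = 11000)
  bit 0 = 1: r = r^2 * 22 mod 31 = 1^2 * 22 = 1*22 = 22
  bit 1 = 1: r = r^2 * 22 mod 31 = 22^2 * 22 = 19*22 = 15
  bit 2 = 0: r = r^2 mod 31 = 15^2 = 8
  bit 3 = 0: r = r^2 mod 31 = 8^2 = 2
  bit 4 = 0: r = r^2 mod 31 = 2^2 = 4
  -> A = 4
B = 22^12 mod 31  (bits of 12 = 1100)
  bit 0 = 1: r = r^2 * 22 mod 31 = 1^2 * 22 = 1*22 = 22
  bit 1 = 1: r = r^2 * 22 mod 31 = 22^2 * 22 = 19*22 = 15
  bit 2 = 0: r = r^2 mod 31 = 15^2 = 8
  bit 3 = 0: r = r^2 mod 31 = 8^2 = 2
  -> B = 2
s = B^a = 2^24 mod 31  (bits of 24 = 11000)
  bit 0 = 1: r = r^2 * 2 mod 31 = 1^2 * 2 = 1*2 = 2
  bit 1 = 1: r = r^2 * 2 mod 31 = 2^2 * 2 = 4*2 = 8
  bit 2 = 0: r = r^2 mod 31 = 8^2 = 2
  bit 3 = 0: r = r^2 mod 31 = 2^2 = 4
  bit 4 = 0: r = r^2 mod 31 = 4^2 = 16
  -> s = B^a = 16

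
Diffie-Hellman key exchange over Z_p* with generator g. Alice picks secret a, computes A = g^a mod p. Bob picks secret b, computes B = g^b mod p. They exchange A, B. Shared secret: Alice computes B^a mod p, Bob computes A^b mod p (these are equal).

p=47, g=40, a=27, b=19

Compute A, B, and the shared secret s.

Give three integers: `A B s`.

Answer: 43 35 38

Derivation:
A = 40^27 mod 47  (bits of 27 = 11011)
  bit 0 = 1: r = r^2 * 40 mod 47 = 1^2 * 40 = 1*40 = 40
  bit 1 = 1: r = r^2 * 40 mod 47 = 40^2 * 40 = 2*40 = 33
  bit 2 = 0: r = r^2 mod 47 = 33^2 = 8
  bit 3 = 1: r = r^2 * 40 mod 47 = 8^2 * 40 = 17*40 = 22
  bit 4 = 1: r = r^2 * 40 mod 47 = 22^2 * 40 = 14*40 = 43
  -> A = 43
B = 40^19 mod 47  (bits of 19 = 10011)
  bit 0 = 1: r = r^2 * 40 mod 47 = 1^2 * 40 = 1*40 = 40
  bit 1 = 0: r = r^2 mod 47 = 40^2 = 2
  bit 2 = 0: r = r^2 mod 47 = 2^2 = 4
  bit 3 = 1: r = r^2 * 40 mod 47 = 4^2 * 40 = 16*40 = 29
  bit 4 = 1: r = r^2 * 40 mod 47 = 29^2 * 40 = 42*40 = 35
  -> B = 35
s = B^a = 35^27 mod 47  (bits of 27 = 11011)
  bit 0 = 1: r = r^2 * 35 mod 47 = 1^2 * 35 = 1*35 = 35
  bit 1 = 1: r = r^2 * 35 mod 47 = 35^2 * 35 = 3*35 = 11
  bit 2 = 0: r = r^2 mod 47 = 11^2 = 27
  bit 3 = 1: r = r^2 * 35 mod 47 = 27^2 * 35 = 24*35 = 41
  bit 4 = 1: r = r^2 * 35 mod 47 = 41^2 * 35 = 36*35 = 38
  -> s = B^a = 38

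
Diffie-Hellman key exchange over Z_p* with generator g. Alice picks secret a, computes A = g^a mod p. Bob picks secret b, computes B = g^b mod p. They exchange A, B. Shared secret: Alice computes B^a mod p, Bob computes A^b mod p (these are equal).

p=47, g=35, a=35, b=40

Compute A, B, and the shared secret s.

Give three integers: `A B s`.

A = 35^35 mod 47  (bits of 35 = 100011)
  bit 0 = 1: r = r^2 * 35 mod 47 = 1^2 * 35 = 1*35 = 35
  bit 1 = 0: r = r^2 mod 47 = 35^2 = 3
  bit 2 = 0: r = r^2 mod 47 = 3^2 = 9
  bit 3 = 0: r = r^2 mod 47 = 9^2 = 34
  bit 4 = 1: r = r^2 * 35 mod 47 = 34^2 * 35 = 28*35 = 40
  bit 5 = 1: r = r^2 * 35 mod 47 = 40^2 * 35 = 2*35 = 23
  -> A = 23
B = 35^40 mod 47  (bits of 40 = 101000)
  bit 0 = 1: r = r^2 * 35 mod 47 = 1^2 * 35 = 1*35 = 35
  bit 1 = 0: r = r^2 mod 47 = 35^2 = 3
  bit 2 = 1: r = r^2 * 35 mod 47 = 3^2 * 35 = 9*35 = 33
  bit 3 = 0: r = r^2 mod 47 = 33^2 = 8
  bit 4 = 0: r = r^2 mod 47 = 8^2 = 17
  bit 5 = 0: r = r^2 mod 47 = 17^2 = 7
  -> B = 7
s = B^a = 7^35 mod 47  (bits of 35 = 100011)
  bit 0 = 1: r = r^2 * 7 mod 47 = 1^2 * 7 = 1*7 = 7
  bit 1 = 0: r = r^2 mod 47 = 7^2 = 2
  bit 2 = 0: r = r^2 mod 47 = 2^2 = 4
  bit 3 = 0: r = r^2 mod 47 = 4^2 = 16
  bit 4 = 1: r = r^2 * 7 mod 47 = 16^2 * 7 = 21*7 = 6
  bit 5 = 1: r = r^2 * 7 mod 47 = 6^2 * 7 = 36*7 = 17
  -> s = B^a = 17

Answer: 23 7 17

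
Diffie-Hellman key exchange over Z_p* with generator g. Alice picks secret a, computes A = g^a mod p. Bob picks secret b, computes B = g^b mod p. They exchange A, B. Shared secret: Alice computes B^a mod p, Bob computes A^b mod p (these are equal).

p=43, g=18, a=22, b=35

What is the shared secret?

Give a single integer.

A = 18^22 mod 43  (bits of 22 = 10110)
  bit 0 = 1: r = r^2 * 18 mod 43 = 1^2 * 18 = 1*18 = 18
  bit 1 = 0: r = r^2 mod 43 = 18^2 = 23
  bit 2 = 1: r = r^2 * 18 mod 43 = 23^2 * 18 = 13*18 = 19
  bit 3 = 1: r = r^2 * 18 mod 43 = 19^2 * 18 = 17*18 = 5
  bit 4 = 0: r = r^2 mod 43 = 5^2 = 25
  -> A = 25
B = 18^35 mod 43  (bits of 35 = 100011)
  bit 0 = 1: r = r^2 * 18 mod 43 = 1^2 * 18 = 1*18 = 18
  bit 1 = 0: r = r^2 mod 43 = 18^2 = 23
  bit 2 = 0: r = r^2 mod 43 = 23^2 = 13
  bit 3 = 0: r = r^2 mod 43 = 13^2 = 40
  bit 4 = 1: r = r^2 * 18 mod 43 = 40^2 * 18 = 9*18 = 33
  bit 5 = 1: r = r^2 * 18 mod 43 = 33^2 * 18 = 14*18 = 37
  -> B = 37
s = B^a = 37^22 mod 43  (bits of 22 = 10110)
  bit 0 = 1: r = r^2 * 37 mod 43 = 1^2 * 37 = 1*37 = 37
  bit 1 = 0: r = r^2 mod 43 = 37^2 = 36
  bit 2 = 1: r = r^2 * 37 mod 43 = 36^2 * 37 = 6*37 = 7
  bit 3 = 1: r = r^2 * 37 mod 43 = 7^2 * 37 = 6*37 = 7
  bit 4 = 0: r = r^2 mod 43 = 7^2 = 6
  -> s = B^a = 6

Answer: 6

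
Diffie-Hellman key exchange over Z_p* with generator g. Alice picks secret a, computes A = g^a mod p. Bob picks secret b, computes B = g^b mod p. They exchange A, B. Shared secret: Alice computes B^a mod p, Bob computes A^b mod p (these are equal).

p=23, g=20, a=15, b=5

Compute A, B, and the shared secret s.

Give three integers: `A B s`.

Answer: 11 10 5

Derivation:
A = 20^15 mod 23  (bits of 15 = 1111)
  bit 0 = 1: r = r^2 * 20 mod 23 = 1^2 * 20 = 1*20 = 20
  bit 1 = 1: r = r^2 * 20 mod 23 = 20^2 * 20 = 9*20 = 19
  bit 2 = 1: r = r^2 * 20 mod 23 = 19^2 * 20 = 16*20 = 21
  bit 3 = 1: r = r^2 * 20 mod 23 = 21^2 * 20 = 4*20 = 11
  -> A = 11
B = 20^5 mod 23  (bits of 5 = 101)
  bit 0 = 1: r = r^2 * 20 mod 23 = 1^2 * 20 = 1*20 = 20
  bit 1 = 0: r = r^2 mod 23 = 20^2 = 9
  bit 2 = 1: r = r^2 * 20 mod 23 = 9^2 * 20 = 12*20 = 10
  -> B = 10
s = B^a = 10^15 mod 23  (bits of 15 = 1111)
  bit 0 = 1: r = r^2 * 10 mod 23 = 1^2 * 10 = 1*10 = 10
  bit 1 = 1: r = r^2 * 10 mod 23 = 10^2 * 10 = 8*10 = 11
  bit 2 = 1: r = r^2 * 10 mod 23 = 11^2 * 10 = 6*10 = 14
  bit 3 = 1: r = r^2 * 10 mod 23 = 14^2 * 10 = 12*10 = 5
  -> s = B^a = 5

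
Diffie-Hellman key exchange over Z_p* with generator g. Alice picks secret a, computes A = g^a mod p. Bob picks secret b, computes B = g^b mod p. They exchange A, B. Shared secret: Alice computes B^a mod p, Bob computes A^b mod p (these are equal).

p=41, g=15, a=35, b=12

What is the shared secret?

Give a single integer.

Answer: 40

Derivation:
A = 15^35 mod 41  (bits of 35 = 100011)
  bit 0 = 1: r = r^2 * 15 mod 41 = 1^2 * 15 = 1*15 = 15
  bit 1 = 0: r = r^2 mod 41 = 15^2 = 20
  bit 2 = 0: r = r^2 mod 41 = 20^2 = 31
  bit 3 = 0: r = r^2 mod 41 = 31^2 = 18
  bit 4 = 1: r = r^2 * 15 mod 41 = 18^2 * 15 = 37*15 = 22
  bit 5 = 1: r = r^2 * 15 mod 41 = 22^2 * 15 = 33*15 = 3
  -> A = 3
B = 15^12 mod 41  (bits of 12 = 1100)
  bit 0 = 1: r = r^2 * 15 mod 41 = 1^2 * 15 = 1*15 = 15
  bit 1 = 1: r = r^2 * 15 mod 41 = 15^2 * 15 = 20*15 = 13
  bit 2 = 0: r = r^2 mod 41 = 13^2 = 5
  bit 3 = 0: r = r^2 mod 41 = 5^2 = 25
  -> B = 25
s = B^a = 25^35 mod 41  (bits of 35 = 100011)
  bit 0 = 1: r = r^2 * 25 mod 41 = 1^2 * 25 = 1*25 = 25
  bit 1 = 0: r = r^2 mod 41 = 25^2 = 10
  bit 2 = 0: r = r^2 mod 41 = 10^2 = 18
  bit 3 = 0: r = r^2 mod 41 = 18^2 = 37
  bit 4 = 1: r = r^2 * 25 mod 41 = 37^2 * 25 = 16*25 = 31
  bit 5 = 1: r = r^2 * 25 mod 41 = 31^2 * 25 = 18*25 = 40
  -> s = B^a = 40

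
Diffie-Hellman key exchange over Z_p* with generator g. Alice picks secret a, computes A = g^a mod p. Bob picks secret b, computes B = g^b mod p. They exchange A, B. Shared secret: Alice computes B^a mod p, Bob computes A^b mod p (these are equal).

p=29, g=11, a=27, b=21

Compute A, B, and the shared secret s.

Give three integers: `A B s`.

Answer: 8 17 12

Derivation:
A = 11^27 mod 29  (bits of 27 = 11011)
  bit 0 = 1: r = r^2 * 11 mod 29 = 1^2 * 11 = 1*11 = 11
  bit 1 = 1: r = r^2 * 11 mod 29 = 11^2 * 11 = 5*11 = 26
  bit 2 = 0: r = r^2 mod 29 = 26^2 = 9
  bit 3 = 1: r = r^2 * 11 mod 29 = 9^2 * 11 = 23*11 = 21
  bit 4 = 1: r = r^2 * 11 mod 29 = 21^2 * 11 = 6*11 = 8
  -> A = 8
B = 11^21 mod 29  (bits of 21 = 10101)
  bit 0 = 1: r = r^2 * 11 mod 29 = 1^2 * 11 = 1*11 = 11
  bit 1 = 0: r = r^2 mod 29 = 11^2 = 5
  bit 2 = 1: r = r^2 * 11 mod 29 = 5^2 * 11 = 25*11 = 14
  bit 3 = 0: r = r^2 mod 29 = 14^2 = 22
  bit 4 = 1: r = r^2 * 11 mod 29 = 22^2 * 11 = 20*11 = 17
  -> B = 17
s = B^a = 17^27 mod 29  (bits of 27 = 11011)
  bit 0 = 1: r = r^2 * 17 mod 29 = 1^2 * 17 = 1*17 = 17
  bit 1 = 1: r = r^2 * 17 mod 29 = 17^2 * 17 = 28*17 = 12
  bit 2 = 0: r = r^2 mod 29 = 12^2 = 28
  bit 3 = 1: r = r^2 * 17 mod 29 = 28^2 * 17 = 1*17 = 17
  bit 4 = 1: r = r^2 * 17 mod 29 = 17^2 * 17 = 28*17 = 12
  -> s = B^a = 12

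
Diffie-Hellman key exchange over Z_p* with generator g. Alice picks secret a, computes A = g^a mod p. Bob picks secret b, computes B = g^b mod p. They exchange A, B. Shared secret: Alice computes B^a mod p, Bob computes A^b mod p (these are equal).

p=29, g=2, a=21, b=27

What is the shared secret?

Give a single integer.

A = 2^21 mod 29  (bits of 21 = 10101)
  bit 0 = 1: r = r^2 * 2 mod 29 = 1^2 * 2 = 1*2 = 2
  bit 1 = 0: r = r^2 mod 29 = 2^2 = 4
  bit 2 = 1: r = r^2 * 2 mod 29 = 4^2 * 2 = 16*2 = 3
  bit 3 = 0: r = r^2 mod 29 = 3^2 = 9
  bit 4 = 1: r = r^2 * 2 mod 29 = 9^2 * 2 = 23*2 = 17
  -> A = 17
B = 2^27 mod 29  (bits of 27 = 11011)
  bit 0 = 1: r = r^2 * 2 mod 29 = 1^2 * 2 = 1*2 = 2
  bit 1 = 1: r = r^2 * 2 mod 29 = 2^2 * 2 = 4*2 = 8
  bit 2 = 0: r = r^2 mod 29 = 8^2 = 6
  bit 3 = 1: r = r^2 * 2 mod 29 = 6^2 * 2 = 7*2 = 14
  bit 4 = 1: r = r^2 * 2 mod 29 = 14^2 * 2 = 22*2 = 15
  -> B = 15
s = B^a = 15^21 mod 29  (bits of 21 = 10101)
  bit 0 = 1: r = r^2 * 15 mod 29 = 1^2 * 15 = 1*15 = 15
  bit 1 = 0: r = r^2 mod 29 = 15^2 = 22
  bit 2 = 1: r = r^2 * 15 mod 29 = 22^2 * 15 = 20*15 = 10
  bit 3 = 0: r = r^2 mod 29 = 10^2 = 13
  bit 4 = 1: r = r^2 * 15 mod 29 = 13^2 * 15 = 24*15 = 12
  -> s = B^a = 12

Answer: 12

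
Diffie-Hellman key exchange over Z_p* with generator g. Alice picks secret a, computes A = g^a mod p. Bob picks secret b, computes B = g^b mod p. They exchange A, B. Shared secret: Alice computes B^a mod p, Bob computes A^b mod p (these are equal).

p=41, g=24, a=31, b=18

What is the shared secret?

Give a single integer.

Answer: 21

Derivation:
A = 24^31 mod 41  (bits of 31 = 11111)
  bit 0 = 1: r = r^2 * 24 mod 41 = 1^2 * 24 = 1*24 = 24
  bit 1 = 1: r = r^2 * 24 mod 41 = 24^2 * 24 = 2*24 = 7
  bit 2 = 1: r = r^2 * 24 mod 41 = 7^2 * 24 = 8*24 = 28
  bit 3 = 1: r = r^2 * 24 mod 41 = 28^2 * 24 = 5*24 = 38
  bit 4 = 1: r = r^2 * 24 mod 41 = 38^2 * 24 = 9*24 = 11
  -> A = 11
B = 24^18 mod 41  (bits of 18 = 10010)
  bit 0 = 1: r = r^2 * 24 mod 41 = 1^2 * 24 = 1*24 = 24
  bit 1 = 0: r = r^2 mod 41 = 24^2 = 2
  bit 2 = 0: r = r^2 mod 41 = 2^2 = 4
  bit 3 = 1: r = r^2 * 24 mod 41 = 4^2 * 24 = 16*24 = 15
  bit 4 = 0: r = r^2 mod 41 = 15^2 = 20
  -> B = 20
s = B^a = 20^31 mod 41  (bits of 31 = 11111)
  bit 0 = 1: r = r^2 * 20 mod 41 = 1^2 * 20 = 1*20 = 20
  bit 1 = 1: r = r^2 * 20 mod 41 = 20^2 * 20 = 31*20 = 5
  bit 2 = 1: r = r^2 * 20 mod 41 = 5^2 * 20 = 25*20 = 8
  bit 3 = 1: r = r^2 * 20 mod 41 = 8^2 * 20 = 23*20 = 9
  bit 4 = 1: r = r^2 * 20 mod 41 = 9^2 * 20 = 40*20 = 21
  -> s = B^a = 21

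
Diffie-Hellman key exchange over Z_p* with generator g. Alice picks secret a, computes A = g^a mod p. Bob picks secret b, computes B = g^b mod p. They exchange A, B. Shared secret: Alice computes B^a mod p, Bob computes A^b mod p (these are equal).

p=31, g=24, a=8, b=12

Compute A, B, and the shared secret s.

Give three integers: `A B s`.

A = 24^8 mod 31  (bits of 8 = 1000)
  bit 0 = 1: r = r^2 * 24 mod 31 = 1^2 * 24 = 1*24 = 24
  bit 1 = 0: r = r^2 mod 31 = 24^2 = 18
  bit 2 = 0: r = r^2 mod 31 = 18^2 = 14
  bit 3 = 0: r = r^2 mod 31 = 14^2 = 10
  -> A = 10
B = 24^12 mod 31  (bits of 12 = 1100)
  bit 0 = 1: r = r^2 * 24 mod 31 = 1^2 * 24 = 1*24 = 24
  bit 1 = 1: r = r^2 * 24 mod 31 = 24^2 * 24 = 18*24 = 29
  bit 2 = 0: r = r^2 mod 31 = 29^2 = 4
  bit 3 = 0: r = r^2 mod 31 = 4^2 = 16
  -> B = 16
s = B^a = 16^8 mod 31  (bits of 8 = 1000)
  bit 0 = 1: r = r^2 * 16 mod 31 = 1^2 * 16 = 1*16 = 16
  bit 1 = 0: r = r^2 mod 31 = 16^2 = 8
  bit 2 = 0: r = r^2 mod 31 = 8^2 = 2
  bit 3 = 0: r = r^2 mod 31 = 2^2 = 4
  -> s = B^a = 4

Answer: 10 16 4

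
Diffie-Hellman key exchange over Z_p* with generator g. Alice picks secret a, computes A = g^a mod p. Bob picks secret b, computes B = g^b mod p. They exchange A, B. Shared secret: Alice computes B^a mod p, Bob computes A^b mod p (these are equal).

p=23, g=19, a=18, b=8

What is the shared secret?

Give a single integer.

A = 19^18 mod 23  (bits of 18 = 10010)
  bit 0 = 1: r = r^2 * 19 mod 23 = 1^2 * 19 = 1*19 = 19
  bit 1 = 0: r = r^2 mod 23 = 19^2 = 16
  bit 2 = 0: r = r^2 mod 23 = 16^2 = 3
  bit 3 = 1: r = r^2 * 19 mod 23 = 3^2 * 19 = 9*19 = 10
  bit 4 = 0: r = r^2 mod 23 = 10^2 = 8
  -> A = 8
B = 19^8 mod 23  (bits of 8 = 1000)
  bit 0 = 1: r = r^2 * 19 mod 23 = 1^2 * 19 = 1*19 = 19
  bit 1 = 0: r = r^2 mod 23 = 19^2 = 16
  bit 2 = 0: r = r^2 mod 23 = 16^2 = 3
  bit 3 = 0: r = r^2 mod 23 = 3^2 = 9
  -> B = 9
s = B^a = 9^18 mod 23  (bits of 18 = 10010)
  bit 0 = 1: r = r^2 * 9 mod 23 = 1^2 * 9 = 1*9 = 9
  bit 1 = 0: r = r^2 mod 23 = 9^2 = 12
  bit 2 = 0: r = r^2 mod 23 = 12^2 = 6
  bit 3 = 1: r = r^2 * 9 mod 23 = 6^2 * 9 = 13*9 = 2
  bit 4 = 0: r = r^2 mod 23 = 2^2 = 4
  -> s = B^a = 4

Answer: 4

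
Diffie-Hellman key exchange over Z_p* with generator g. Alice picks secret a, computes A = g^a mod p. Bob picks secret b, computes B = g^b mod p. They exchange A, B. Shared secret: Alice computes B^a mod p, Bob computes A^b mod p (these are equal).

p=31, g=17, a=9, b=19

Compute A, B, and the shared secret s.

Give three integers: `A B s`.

A = 17^9 mod 31  (bits of 9 = 1001)
  bit 0 = 1: r = r^2 * 17 mod 31 = 1^2 * 17 = 1*17 = 17
  bit 1 = 0: r = r^2 mod 31 = 17^2 = 10
  bit 2 = 0: r = r^2 mod 31 = 10^2 = 7
  bit 3 = 1: r = r^2 * 17 mod 31 = 7^2 * 17 = 18*17 = 27
  -> A = 27
B = 17^19 mod 31  (bits of 19 = 10011)
  bit 0 = 1: r = r^2 * 17 mod 31 = 1^2 * 17 = 1*17 = 17
  bit 1 = 0: r = r^2 mod 31 = 17^2 = 10
  bit 2 = 0: r = r^2 mod 31 = 10^2 = 7
  bit 3 = 1: r = r^2 * 17 mod 31 = 7^2 * 17 = 18*17 = 27
  bit 4 = 1: r = r^2 * 17 mod 31 = 27^2 * 17 = 16*17 = 24
  -> B = 24
s = B^a = 24^9 mod 31  (bits of 9 = 1001)
  bit 0 = 1: r = r^2 * 24 mod 31 = 1^2 * 24 = 1*24 = 24
  bit 1 = 0: r = r^2 mod 31 = 24^2 = 18
  bit 2 = 0: r = r^2 mod 31 = 18^2 = 14
  bit 3 = 1: r = r^2 * 24 mod 31 = 14^2 * 24 = 10*24 = 23
  -> s = B^a = 23

Answer: 27 24 23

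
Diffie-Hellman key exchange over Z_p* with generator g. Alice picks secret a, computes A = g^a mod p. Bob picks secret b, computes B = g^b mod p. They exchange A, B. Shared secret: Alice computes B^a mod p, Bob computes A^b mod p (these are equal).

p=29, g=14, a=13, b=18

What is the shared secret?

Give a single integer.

A = 14^13 mod 29  (bits of 13 = 1101)
  bit 0 = 1: r = r^2 * 14 mod 29 = 1^2 * 14 = 1*14 = 14
  bit 1 = 1: r = r^2 * 14 mod 29 = 14^2 * 14 = 22*14 = 18
  bit 2 = 0: r = r^2 mod 29 = 18^2 = 5
  bit 3 = 1: r = r^2 * 14 mod 29 = 5^2 * 14 = 25*14 = 2
  -> A = 2
B = 14^18 mod 29  (bits of 18 = 10010)
  bit 0 = 1: r = r^2 * 14 mod 29 = 1^2 * 14 = 1*14 = 14
  bit 1 = 0: r = r^2 mod 29 = 14^2 = 22
  bit 2 = 0: r = r^2 mod 29 = 22^2 = 20
  bit 3 = 1: r = r^2 * 14 mod 29 = 20^2 * 14 = 23*14 = 3
  bit 4 = 0: r = r^2 mod 29 = 3^2 = 9
  -> B = 9
s = B^a = 9^13 mod 29  (bits of 13 = 1101)
  bit 0 = 1: r = r^2 * 9 mod 29 = 1^2 * 9 = 1*9 = 9
  bit 1 = 1: r = r^2 * 9 mod 29 = 9^2 * 9 = 23*9 = 4
  bit 2 = 0: r = r^2 mod 29 = 4^2 = 16
  bit 3 = 1: r = r^2 * 9 mod 29 = 16^2 * 9 = 24*9 = 13
  -> s = B^a = 13

Answer: 13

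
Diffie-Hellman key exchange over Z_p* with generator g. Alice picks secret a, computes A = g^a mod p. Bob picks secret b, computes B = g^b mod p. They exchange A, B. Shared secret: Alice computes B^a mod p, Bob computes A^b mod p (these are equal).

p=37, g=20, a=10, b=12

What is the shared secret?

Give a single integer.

Answer: 26

Derivation:
A = 20^10 mod 37  (bits of 10 = 1010)
  bit 0 = 1: r = r^2 * 20 mod 37 = 1^2 * 20 = 1*20 = 20
  bit 1 = 0: r = r^2 mod 37 = 20^2 = 30
  bit 2 = 1: r = r^2 * 20 mod 37 = 30^2 * 20 = 12*20 = 18
  bit 3 = 0: r = r^2 mod 37 = 18^2 = 28
  -> A = 28
B = 20^12 mod 37  (bits of 12 = 1100)
  bit 0 = 1: r = r^2 * 20 mod 37 = 1^2 * 20 = 1*20 = 20
  bit 1 = 1: r = r^2 * 20 mod 37 = 20^2 * 20 = 30*20 = 8
  bit 2 = 0: r = r^2 mod 37 = 8^2 = 27
  bit 3 = 0: r = r^2 mod 37 = 27^2 = 26
  -> B = 26
s = B^a = 26^10 mod 37  (bits of 10 = 1010)
  bit 0 = 1: r = r^2 * 26 mod 37 = 1^2 * 26 = 1*26 = 26
  bit 1 = 0: r = r^2 mod 37 = 26^2 = 10
  bit 2 = 1: r = r^2 * 26 mod 37 = 10^2 * 26 = 26*26 = 10
  bit 3 = 0: r = r^2 mod 37 = 10^2 = 26
  -> s = B^a = 26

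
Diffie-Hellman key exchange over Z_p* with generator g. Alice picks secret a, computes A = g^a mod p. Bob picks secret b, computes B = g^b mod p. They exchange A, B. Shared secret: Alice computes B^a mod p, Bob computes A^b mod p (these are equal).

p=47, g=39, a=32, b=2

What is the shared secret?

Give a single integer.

A = 39^32 mod 47  (bits of 32 = 100000)
  bit 0 = 1: r = r^2 * 39 mod 47 = 1^2 * 39 = 1*39 = 39
  bit 1 = 0: r = r^2 mod 47 = 39^2 = 17
  bit 2 = 0: r = r^2 mod 47 = 17^2 = 7
  bit 3 = 0: r = r^2 mod 47 = 7^2 = 2
  bit 4 = 0: r = r^2 mod 47 = 2^2 = 4
  bit 5 = 0: r = r^2 mod 47 = 4^2 = 16
  -> A = 16
B = 39^2 mod 47  (bits of 2 = 10)
  bit 0 = 1: r = r^2 * 39 mod 47 = 1^2 * 39 = 1*39 = 39
  bit 1 = 0: r = r^2 mod 47 = 39^2 = 17
  -> B = 17
s = B^a = 17^32 mod 47  (bits of 32 = 100000)
  bit 0 = 1: r = r^2 * 17 mod 47 = 1^2 * 17 = 1*17 = 17
  bit 1 = 0: r = r^2 mod 47 = 17^2 = 7
  bit 2 = 0: r = r^2 mod 47 = 7^2 = 2
  bit 3 = 0: r = r^2 mod 47 = 2^2 = 4
  bit 4 = 0: r = r^2 mod 47 = 4^2 = 16
  bit 5 = 0: r = r^2 mod 47 = 16^2 = 21
  -> s = B^a = 21

Answer: 21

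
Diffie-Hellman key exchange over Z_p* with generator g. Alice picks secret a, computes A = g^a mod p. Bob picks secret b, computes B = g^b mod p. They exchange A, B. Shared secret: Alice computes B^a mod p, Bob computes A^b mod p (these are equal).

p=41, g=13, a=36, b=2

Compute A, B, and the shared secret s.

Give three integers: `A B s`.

Answer: 23 5 37

Derivation:
A = 13^36 mod 41  (bits of 36 = 100100)
  bit 0 = 1: r = r^2 * 13 mod 41 = 1^2 * 13 = 1*13 = 13
  bit 1 = 0: r = r^2 mod 41 = 13^2 = 5
  bit 2 = 0: r = r^2 mod 41 = 5^2 = 25
  bit 3 = 1: r = r^2 * 13 mod 41 = 25^2 * 13 = 10*13 = 7
  bit 4 = 0: r = r^2 mod 41 = 7^2 = 8
  bit 5 = 0: r = r^2 mod 41 = 8^2 = 23
  -> A = 23
B = 13^2 mod 41  (bits of 2 = 10)
  bit 0 = 1: r = r^2 * 13 mod 41 = 1^2 * 13 = 1*13 = 13
  bit 1 = 0: r = r^2 mod 41 = 13^2 = 5
  -> B = 5
s = B^a = 5^36 mod 41  (bits of 36 = 100100)
  bit 0 = 1: r = r^2 * 5 mod 41 = 1^2 * 5 = 1*5 = 5
  bit 1 = 0: r = r^2 mod 41 = 5^2 = 25
  bit 2 = 0: r = r^2 mod 41 = 25^2 = 10
  bit 3 = 1: r = r^2 * 5 mod 41 = 10^2 * 5 = 18*5 = 8
  bit 4 = 0: r = r^2 mod 41 = 8^2 = 23
  bit 5 = 0: r = r^2 mod 41 = 23^2 = 37
  -> s = B^a = 37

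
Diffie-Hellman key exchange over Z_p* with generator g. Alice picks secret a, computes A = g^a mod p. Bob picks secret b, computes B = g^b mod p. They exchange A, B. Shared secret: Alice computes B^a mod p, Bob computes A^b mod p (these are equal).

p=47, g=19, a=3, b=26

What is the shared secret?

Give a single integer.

Answer: 27

Derivation:
A = 19^3 mod 47  (bits of 3 = 11)
  bit 0 = 1: r = r^2 * 19 mod 47 = 1^2 * 19 = 1*19 = 19
  bit 1 = 1: r = r^2 * 19 mod 47 = 19^2 * 19 = 32*19 = 44
  -> A = 44
B = 19^26 mod 47  (bits of 26 = 11010)
  bit 0 = 1: r = r^2 * 19 mod 47 = 1^2 * 19 = 1*19 = 19
  bit 1 = 1: r = r^2 * 19 mod 47 = 19^2 * 19 = 32*19 = 44
  bit 2 = 0: r = r^2 mod 47 = 44^2 = 9
  bit 3 = 1: r = r^2 * 19 mod 47 = 9^2 * 19 = 34*19 = 35
  bit 4 = 0: r = r^2 mod 47 = 35^2 = 3
  -> B = 3
s = B^a = 3^3 mod 47  (bits of 3 = 11)
  bit 0 = 1: r = r^2 * 3 mod 47 = 1^2 * 3 = 1*3 = 3
  bit 1 = 1: r = r^2 * 3 mod 47 = 3^2 * 3 = 9*3 = 27
  -> s = B^a = 27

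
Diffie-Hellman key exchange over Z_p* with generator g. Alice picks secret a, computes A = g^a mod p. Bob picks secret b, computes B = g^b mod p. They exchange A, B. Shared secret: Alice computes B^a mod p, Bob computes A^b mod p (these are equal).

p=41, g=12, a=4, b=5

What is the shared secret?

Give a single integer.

A = 12^4 mod 41  (bits of 4 = 100)
  bit 0 = 1: r = r^2 * 12 mod 41 = 1^2 * 12 = 1*12 = 12
  bit 1 = 0: r = r^2 mod 41 = 12^2 = 21
  bit 2 = 0: r = r^2 mod 41 = 21^2 = 31
  -> A = 31
B = 12^5 mod 41  (bits of 5 = 101)
  bit 0 = 1: r = r^2 * 12 mod 41 = 1^2 * 12 = 1*12 = 12
  bit 1 = 0: r = r^2 mod 41 = 12^2 = 21
  bit 2 = 1: r = r^2 * 12 mod 41 = 21^2 * 12 = 31*12 = 3
  -> B = 3
s = B^a = 3^4 mod 41  (bits of 4 = 100)
  bit 0 = 1: r = r^2 * 3 mod 41 = 1^2 * 3 = 1*3 = 3
  bit 1 = 0: r = r^2 mod 41 = 3^2 = 9
  bit 2 = 0: r = r^2 mod 41 = 9^2 = 40
  -> s = B^a = 40

Answer: 40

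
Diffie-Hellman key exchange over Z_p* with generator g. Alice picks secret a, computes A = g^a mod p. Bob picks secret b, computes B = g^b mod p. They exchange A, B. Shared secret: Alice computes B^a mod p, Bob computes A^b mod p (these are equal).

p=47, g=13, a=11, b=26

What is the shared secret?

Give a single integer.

A = 13^11 mod 47  (bits of 11 = 1011)
  bit 0 = 1: r = r^2 * 13 mod 47 = 1^2 * 13 = 1*13 = 13
  bit 1 = 0: r = r^2 mod 47 = 13^2 = 28
  bit 2 = 1: r = r^2 * 13 mod 47 = 28^2 * 13 = 32*13 = 40
  bit 3 = 1: r = r^2 * 13 mod 47 = 40^2 * 13 = 2*13 = 26
  -> A = 26
B = 13^26 mod 47  (bits of 26 = 11010)
  bit 0 = 1: r = r^2 * 13 mod 47 = 1^2 * 13 = 1*13 = 13
  bit 1 = 1: r = r^2 * 13 mod 47 = 13^2 * 13 = 28*13 = 35
  bit 2 = 0: r = r^2 mod 47 = 35^2 = 3
  bit 3 = 1: r = r^2 * 13 mod 47 = 3^2 * 13 = 9*13 = 23
  bit 4 = 0: r = r^2 mod 47 = 23^2 = 12
  -> B = 12
s = B^a = 12^11 mod 47  (bits of 11 = 1011)
  bit 0 = 1: r = r^2 * 12 mod 47 = 1^2 * 12 = 1*12 = 12
  bit 1 = 0: r = r^2 mod 47 = 12^2 = 3
  bit 2 = 1: r = r^2 * 12 mod 47 = 3^2 * 12 = 9*12 = 14
  bit 3 = 1: r = r^2 * 12 mod 47 = 14^2 * 12 = 8*12 = 2
  -> s = B^a = 2

Answer: 2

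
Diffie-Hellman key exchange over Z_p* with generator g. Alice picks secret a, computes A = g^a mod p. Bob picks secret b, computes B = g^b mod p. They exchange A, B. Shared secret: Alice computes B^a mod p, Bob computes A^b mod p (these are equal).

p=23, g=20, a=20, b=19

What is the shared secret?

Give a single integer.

Answer: 16

Derivation:
A = 20^20 mod 23  (bits of 20 = 10100)
  bit 0 = 1: r = r^2 * 20 mod 23 = 1^2 * 20 = 1*20 = 20
  bit 1 = 0: r = r^2 mod 23 = 20^2 = 9
  bit 2 = 1: r = r^2 * 20 mod 23 = 9^2 * 20 = 12*20 = 10
  bit 3 = 0: r = r^2 mod 23 = 10^2 = 8
  bit 4 = 0: r = r^2 mod 23 = 8^2 = 18
  -> A = 18
B = 20^19 mod 23  (bits of 19 = 10011)
  bit 0 = 1: r = r^2 * 20 mod 23 = 1^2 * 20 = 1*20 = 20
  bit 1 = 0: r = r^2 mod 23 = 20^2 = 9
  bit 2 = 0: r = r^2 mod 23 = 9^2 = 12
  bit 3 = 1: r = r^2 * 20 mod 23 = 12^2 * 20 = 6*20 = 5
  bit 4 = 1: r = r^2 * 20 mod 23 = 5^2 * 20 = 2*20 = 17
  -> B = 17
s = B^a = 17^20 mod 23  (bits of 20 = 10100)
  bit 0 = 1: r = r^2 * 17 mod 23 = 1^2 * 17 = 1*17 = 17
  bit 1 = 0: r = r^2 mod 23 = 17^2 = 13
  bit 2 = 1: r = r^2 * 17 mod 23 = 13^2 * 17 = 8*17 = 21
  bit 3 = 0: r = r^2 mod 23 = 21^2 = 4
  bit 4 = 0: r = r^2 mod 23 = 4^2 = 16
  -> s = B^a = 16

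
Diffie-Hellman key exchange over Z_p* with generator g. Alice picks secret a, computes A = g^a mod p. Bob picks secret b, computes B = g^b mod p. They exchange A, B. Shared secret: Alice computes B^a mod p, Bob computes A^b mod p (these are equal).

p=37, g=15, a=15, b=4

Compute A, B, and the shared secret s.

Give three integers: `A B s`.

Answer: 23 9 10

Derivation:
A = 15^15 mod 37  (bits of 15 = 1111)
  bit 0 = 1: r = r^2 * 15 mod 37 = 1^2 * 15 = 1*15 = 15
  bit 1 = 1: r = r^2 * 15 mod 37 = 15^2 * 15 = 3*15 = 8
  bit 2 = 1: r = r^2 * 15 mod 37 = 8^2 * 15 = 27*15 = 35
  bit 3 = 1: r = r^2 * 15 mod 37 = 35^2 * 15 = 4*15 = 23
  -> A = 23
B = 15^4 mod 37  (bits of 4 = 100)
  bit 0 = 1: r = r^2 * 15 mod 37 = 1^2 * 15 = 1*15 = 15
  bit 1 = 0: r = r^2 mod 37 = 15^2 = 3
  bit 2 = 0: r = r^2 mod 37 = 3^2 = 9
  -> B = 9
s = B^a = 9^15 mod 37  (bits of 15 = 1111)
  bit 0 = 1: r = r^2 * 9 mod 37 = 1^2 * 9 = 1*9 = 9
  bit 1 = 1: r = r^2 * 9 mod 37 = 9^2 * 9 = 7*9 = 26
  bit 2 = 1: r = r^2 * 9 mod 37 = 26^2 * 9 = 10*9 = 16
  bit 3 = 1: r = r^2 * 9 mod 37 = 16^2 * 9 = 34*9 = 10
  -> s = B^a = 10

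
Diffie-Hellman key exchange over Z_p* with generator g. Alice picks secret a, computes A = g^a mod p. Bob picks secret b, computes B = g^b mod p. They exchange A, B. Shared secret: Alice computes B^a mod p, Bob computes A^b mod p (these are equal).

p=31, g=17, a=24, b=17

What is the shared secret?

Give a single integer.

Answer: 16

Derivation:
A = 17^24 mod 31  (bits of 24 = 11000)
  bit 0 = 1: r = r^2 * 17 mod 31 = 1^2 * 17 = 1*17 = 17
  bit 1 = 1: r = r^2 * 17 mod 31 = 17^2 * 17 = 10*17 = 15
  bit 2 = 0: r = r^2 mod 31 = 15^2 = 8
  bit 3 = 0: r = r^2 mod 31 = 8^2 = 2
  bit 4 = 0: r = r^2 mod 31 = 2^2 = 4
  -> A = 4
B = 17^17 mod 31  (bits of 17 = 10001)
  bit 0 = 1: r = r^2 * 17 mod 31 = 1^2 * 17 = 1*17 = 17
  bit 1 = 0: r = r^2 mod 31 = 17^2 = 10
  bit 2 = 0: r = r^2 mod 31 = 10^2 = 7
  bit 3 = 0: r = r^2 mod 31 = 7^2 = 18
  bit 4 = 1: r = r^2 * 17 mod 31 = 18^2 * 17 = 14*17 = 21
  -> B = 21
s = B^a = 21^24 mod 31  (bits of 24 = 11000)
  bit 0 = 1: r = r^2 * 21 mod 31 = 1^2 * 21 = 1*21 = 21
  bit 1 = 1: r = r^2 * 21 mod 31 = 21^2 * 21 = 7*21 = 23
  bit 2 = 0: r = r^2 mod 31 = 23^2 = 2
  bit 3 = 0: r = r^2 mod 31 = 2^2 = 4
  bit 4 = 0: r = r^2 mod 31 = 4^2 = 16
  -> s = B^a = 16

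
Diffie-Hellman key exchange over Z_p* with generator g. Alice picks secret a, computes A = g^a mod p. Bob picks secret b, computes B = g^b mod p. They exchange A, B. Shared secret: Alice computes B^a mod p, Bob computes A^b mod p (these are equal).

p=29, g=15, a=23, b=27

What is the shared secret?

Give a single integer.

Answer: 10

Derivation:
A = 15^23 mod 29  (bits of 23 = 10111)
  bit 0 = 1: r = r^2 * 15 mod 29 = 1^2 * 15 = 1*15 = 15
  bit 1 = 0: r = r^2 mod 29 = 15^2 = 22
  bit 2 = 1: r = r^2 * 15 mod 29 = 22^2 * 15 = 20*15 = 10
  bit 3 = 1: r = r^2 * 15 mod 29 = 10^2 * 15 = 13*15 = 21
  bit 4 = 1: r = r^2 * 15 mod 29 = 21^2 * 15 = 6*15 = 3
  -> A = 3
B = 15^27 mod 29  (bits of 27 = 11011)
  bit 0 = 1: r = r^2 * 15 mod 29 = 1^2 * 15 = 1*15 = 15
  bit 1 = 1: r = r^2 * 15 mod 29 = 15^2 * 15 = 22*15 = 11
  bit 2 = 0: r = r^2 mod 29 = 11^2 = 5
  bit 3 = 1: r = r^2 * 15 mod 29 = 5^2 * 15 = 25*15 = 27
  bit 4 = 1: r = r^2 * 15 mod 29 = 27^2 * 15 = 4*15 = 2
  -> B = 2
s = B^a = 2^23 mod 29  (bits of 23 = 10111)
  bit 0 = 1: r = r^2 * 2 mod 29 = 1^2 * 2 = 1*2 = 2
  bit 1 = 0: r = r^2 mod 29 = 2^2 = 4
  bit 2 = 1: r = r^2 * 2 mod 29 = 4^2 * 2 = 16*2 = 3
  bit 3 = 1: r = r^2 * 2 mod 29 = 3^2 * 2 = 9*2 = 18
  bit 4 = 1: r = r^2 * 2 mod 29 = 18^2 * 2 = 5*2 = 10
  -> s = B^a = 10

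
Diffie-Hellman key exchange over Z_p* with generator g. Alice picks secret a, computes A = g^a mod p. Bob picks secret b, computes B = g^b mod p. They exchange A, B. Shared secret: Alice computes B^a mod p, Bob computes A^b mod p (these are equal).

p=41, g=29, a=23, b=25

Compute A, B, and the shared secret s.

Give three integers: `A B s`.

A = 29^23 mod 41  (bits of 23 = 10111)
  bit 0 = 1: r = r^2 * 29 mod 41 = 1^2 * 29 = 1*29 = 29
  bit 1 = 0: r = r^2 mod 41 = 29^2 = 21
  bit 2 = 1: r = r^2 * 29 mod 41 = 21^2 * 29 = 31*29 = 38
  bit 3 = 1: r = r^2 * 29 mod 41 = 38^2 * 29 = 9*29 = 15
  bit 4 = 1: r = r^2 * 29 mod 41 = 15^2 * 29 = 20*29 = 6
  -> A = 6
B = 29^25 mod 41  (bits of 25 = 11001)
  bit 0 = 1: r = r^2 * 29 mod 41 = 1^2 * 29 = 1*29 = 29
  bit 1 = 1: r = r^2 * 29 mod 41 = 29^2 * 29 = 21*29 = 35
  bit 2 = 0: r = r^2 mod 41 = 35^2 = 36
  bit 3 = 0: r = r^2 mod 41 = 36^2 = 25
  bit 4 = 1: r = r^2 * 29 mod 41 = 25^2 * 29 = 10*29 = 3
  -> B = 3
s = B^a = 3^23 mod 41  (bits of 23 = 10111)
  bit 0 = 1: r = r^2 * 3 mod 41 = 1^2 * 3 = 1*3 = 3
  bit 1 = 0: r = r^2 mod 41 = 3^2 = 9
  bit 2 = 1: r = r^2 * 3 mod 41 = 9^2 * 3 = 40*3 = 38
  bit 3 = 1: r = r^2 * 3 mod 41 = 38^2 * 3 = 9*3 = 27
  bit 4 = 1: r = r^2 * 3 mod 41 = 27^2 * 3 = 32*3 = 14
  -> s = B^a = 14

Answer: 6 3 14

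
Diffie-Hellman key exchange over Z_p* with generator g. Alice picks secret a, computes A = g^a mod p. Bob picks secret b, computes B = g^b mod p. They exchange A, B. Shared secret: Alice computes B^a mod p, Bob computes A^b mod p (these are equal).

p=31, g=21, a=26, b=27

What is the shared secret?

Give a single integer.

A = 21^26 mod 31  (bits of 26 = 11010)
  bit 0 = 1: r = r^2 * 21 mod 31 = 1^2 * 21 = 1*21 = 21
  bit 1 = 1: r = r^2 * 21 mod 31 = 21^2 * 21 = 7*21 = 23
  bit 2 = 0: r = r^2 mod 31 = 23^2 = 2
  bit 3 = 1: r = r^2 * 21 mod 31 = 2^2 * 21 = 4*21 = 22
  bit 4 = 0: r = r^2 mod 31 = 22^2 = 19
  -> A = 19
B = 21^27 mod 31  (bits of 27 = 11011)
  bit 0 = 1: r = r^2 * 21 mod 31 = 1^2 * 21 = 1*21 = 21
  bit 1 = 1: r = r^2 * 21 mod 31 = 21^2 * 21 = 7*21 = 23
  bit 2 = 0: r = r^2 mod 31 = 23^2 = 2
  bit 3 = 1: r = r^2 * 21 mod 31 = 2^2 * 21 = 4*21 = 22
  bit 4 = 1: r = r^2 * 21 mod 31 = 22^2 * 21 = 19*21 = 27
  -> B = 27
s = B^a = 27^26 mod 31  (bits of 26 = 11010)
  bit 0 = 1: r = r^2 * 27 mod 31 = 1^2 * 27 = 1*27 = 27
  bit 1 = 1: r = r^2 * 27 mod 31 = 27^2 * 27 = 16*27 = 29
  bit 2 = 0: r = r^2 mod 31 = 29^2 = 4
  bit 3 = 1: r = r^2 * 27 mod 31 = 4^2 * 27 = 16*27 = 29
  bit 4 = 0: r = r^2 mod 31 = 29^2 = 4
  -> s = B^a = 4

Answer: 4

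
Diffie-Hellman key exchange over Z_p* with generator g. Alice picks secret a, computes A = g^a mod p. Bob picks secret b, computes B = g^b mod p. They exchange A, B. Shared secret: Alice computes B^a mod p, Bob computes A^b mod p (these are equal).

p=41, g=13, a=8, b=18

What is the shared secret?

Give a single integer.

A = 13^8 mod 41  (bits of 8 = 1000)
  bit 0 = 1: r = r^2 * 13 mod 41 = 1^2 * 13 = 1*13 = 13
  bit 1 = 0: r = r^2 mod 41 = 13^2 = 5
  bit 2 = 0: r = r^2 mod 41 = 5^2 = 25
  bit 3 = 0: r = r^2 mod 41 = 25^2 = 10
  -> A = 10
B = 13^18 mod 41  (bits of 18 = 10010)
  bit 0 = 1: r = r^2 * 13 mod 41 = 1^2 * 13 = 1*13 = 13
  bit 1 = 0: r = r^2 mod 41 = 13^2 = 5
  bit 2 = 0: r = r^2 mod 41 = 5^2 = 25
  bit 3 = 1: r = r^2 * 13 mod 41 = 25^2 * 13 = 10*13 = 7
  bit 4 = 0: r = r^2 mod 41 = 7^2 = 8
  -> B = 8
s = B^a = 8^8 mod 41  (bits of 8 = 1000)
  bit 0 = 1: r = r^2 * 8 mod 41 = 1^2 * 8 = 1*8 = 8
  bit 1 = 0: r = r^2 mod 41 = 8^2 = 23
  bit 2 = 0: r = r^2 mod 41 = 23^2 = 37
  bit 3 = 0: r = r^2 mod 41 = 37^2 = 16
  -> s = B^a = 16

Answer: 16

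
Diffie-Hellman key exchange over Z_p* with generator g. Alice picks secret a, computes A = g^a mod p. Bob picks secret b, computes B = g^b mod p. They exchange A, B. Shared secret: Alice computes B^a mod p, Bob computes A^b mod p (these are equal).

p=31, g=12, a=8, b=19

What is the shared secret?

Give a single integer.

Answer: 20

Derivation:
A = 12^8 mod 31  (bits of 8 = 1000)
  bit 0 = 1: r = r^2 * 12 mod 31 = 1^2 * 12 = 1*12 = 12
  bit 1 = 0: r = r^2 mod 31 = 12^2 = 20
  bit 2 = 0: r = r^2 mod 31 = 20^2 = 28
  bit 3 = 0: r = r^2 mod 31 = 28^2 = 9
  -> A = 9
B = 12^19 mod 31  (bits of 19 = 10011)
  bit 0 = 1: r = r^2 * 12 mod 31 = 1^2 * 12 = 1*12 = 12
  bit 1 = 0: r = r^2 mod 31 = 12^2 = 20
  bit 2 = 0: r = r^2 mod 31 = 20^2 = 28
  bit 3 = 1: r = r^2 * 12 mod 31 = 28^2 * 12 = 9*12 = 15
  bit 4 = 1: r = r^2 * 12 mod 31 = 15^2 * 12 = 8*12 = 3
  -> B = 3
s = B^a = 3^8 mod 31  (bits of 8 = 1000)
  bit 0 = 1: r = r^2 * 3 mod 31 = 1^2 * 3 = 1*3 = 3
  bit 1 = 0: r = r^2 mod 31 = 3^2 = 9
  bit 2 = 0: r = r^2 mod 31 = 9^2 = 19
  bit 3 = 0: r = r^2 mod 31 = 19^2 = 20
  -> s = B^a = 20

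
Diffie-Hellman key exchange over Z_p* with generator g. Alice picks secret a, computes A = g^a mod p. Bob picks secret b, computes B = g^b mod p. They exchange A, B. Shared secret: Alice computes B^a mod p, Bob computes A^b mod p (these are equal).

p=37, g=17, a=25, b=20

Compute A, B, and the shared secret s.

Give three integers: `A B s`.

A = 17^25 mod 37  (bits of 25 = 11001)
  bit 0 = 1: r = r^2 * 17 mod 37 = 1^2 * 17 = 1*17 = 17
  bit 1 = 1: r = r^2 * 17 mod 37 = 17^2 * 17 = 30*17 = 29
  bit 2 = 0: r = r^2 mod 37 = 29^2 = 27
  bit 3 = 0: r = r^2 mod 37 = 27^2 = 26
  bit 4 = 1: r = r^2 * 17 mod 37 = 26^2 * 17 = 10*17 = 22
  -> A = 22
B = 17^20 mod 37  (bits of 20 = 10100)
  bit 0 = 1: r = r^2 * 17 mod 37 = 1^2 * 17 = 1*17 = 17
  bit 1 = 0: r = r^2 mod 37 = 17^2 = 30
  bit 2 = 1: r = r^2 * 17 mod 37 = 30^2 * 17 = 12*17 = 19
  bit 3 = 0: r = r^2 mod 37 = 19^2 = 28
  bit 4 = 0: r = r^2 mod 37 = 28^2 = 7
  -> B = 7
s = B^a = 7^25 mod 37  (bits of 25 = 11001)
  bit 0 = 1: r = r^2 * 7 mod 37 = 1^2 * 7 = 1*7 = 7
  bit 1 = 1: r = r^2 * 7 mod 37 = 7^2 * 7 = 12*7 = 10
  bit 2 = 0: r = r^2 mod 37 = 10^2 = 26
  bit 3 = 0: r = r^2 mod 37 = 26^2 = 10
  bit 4 = 1: r = r^2 * 7 mod 37 = 10^2 * 7 = 26*7 = 34
  -> s = B^a = 34

Answer: 22 7 34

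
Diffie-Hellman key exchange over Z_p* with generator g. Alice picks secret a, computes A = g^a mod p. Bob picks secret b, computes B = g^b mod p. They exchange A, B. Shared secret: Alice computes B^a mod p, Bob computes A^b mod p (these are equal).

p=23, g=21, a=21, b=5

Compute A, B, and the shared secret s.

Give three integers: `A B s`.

Answer: 11 14 5

Derivation:
A = 21^21 mod 23  (bits of 21 = 10101)
  bit 0 = 1: r = r^2 * 21 mod 23 = 1^2 * 21 = 1*21 = 21
  bit 1 = 0: r = r^2 mod 23 = 21^2 = 4
  bit 2 = 1: r = r^2 * 21 mod 23 = 4^2 * 21 = 16*21 = 14
  bit 3 = 0: r = r^2 mod 23 = 14^2 = 12
  bit 4 = 1: r = r^2 * 21 mod 23 = 12^2 * 21 = 6*21 = 11
  -> A = 11
B = 21^5 mod 23  (bits of 5 = 101)
  bit 0 = 1: r = r^2 * 21 mod 23 = 1^2 * 21 = 1*21 = 21
  bit 1 = 0: r = r^2 mod 23 = 21^2 = 4
  bit 2 = 1: r = r^2 * 21 mod 23 = 4^2 * 21 = 16*21 = 14
  -> B = 14
s = B^a = 14^21 mod 23  (bits of 21 = 10101)
  bit 0 = 1: r = r^2 * 14 mod 23 = 1^2 * 14 = 1*14 = 14
  bit 1 = 0: r = r^2 mod 23 = 14^2 = 12
  bit 2 = 1: r = r^2 * 14 mod 23 = 12^2 * 14 = 6*14 = 15
  bit 3 = 0: r = r^2 mod 23 = 15^2 = 18
  bit 4 = 1: r = r^2 * 14 mod 23 = 18^2 * 14 = 2*14 = 5
  -> s = B^a = 5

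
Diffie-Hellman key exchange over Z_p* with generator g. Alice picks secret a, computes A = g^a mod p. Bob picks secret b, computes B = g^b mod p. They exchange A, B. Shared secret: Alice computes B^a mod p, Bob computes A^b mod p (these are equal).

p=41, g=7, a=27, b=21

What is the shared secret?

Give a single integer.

Answer: 17

Derivation:
A = 7^27 mod 41  (bits of 27 = 11011)
  bit 0 = 1: r = r^2 * 7 mod 41 = 1^2 * 7 = 1*7 = 7
  bit 1 = 1: r = r^2 * 7 mod 41 = 7^2 * 7 = 8*7 = 15
  bit 2 = 0: r = r^2 mod 41 = 15^2 = 20
  bit 3 = 1: r = r^2 * 7 mod 41 = 20^2 * 7 = 31*7 = 12
  bit 4 = 1: r = r^2 * 7 mod 41 = 12^2 * 7 = 21*7 = 24
  -> A = 24
B = 7^21 mod 41  (bits of 21 = 10101)
  bit 0 = 1: r = r^2 * 7 mod 41 = 1^2 * 7 = 1*7 = 7
  bit 1 = 0: r = r^2 mod 41 = 7^2 = 8
  bit 2 = 1: r = r^2 * 7 mod 41 = 8^2 * 7 = 23*7 = 38
  bit 3 = 0: r = r^2 mod 41 = 38^2 = 9
  bit 4 = 1: r = r^2 * 7 mod 41 = 9^2 * 7 = 40*7 = 34
  -> B = 34
s = B^a = 34^27 mod 41  (bits of 27 = 11011)
  bit 0 = 1: r = r^2 * 34 mod 41 = 1^2 * 34 = 1*34 = 34
  bit 1 = 1: r = r^2 * 34 mod 41 = 34^2 * 34 = 8*34 = 26
  bit 2 = 0: r = r^2 mod 41 = 26^2 = 20
  bit 3 = 1: r = r^2 * 34 mod 41 = 20^2 * 34 = 31*34 = 29
  bit 4 = 1: r = r^2 * 34 mod 41 = 29^2 * 34 = 21*34 = 17
  -> s = B^a = 17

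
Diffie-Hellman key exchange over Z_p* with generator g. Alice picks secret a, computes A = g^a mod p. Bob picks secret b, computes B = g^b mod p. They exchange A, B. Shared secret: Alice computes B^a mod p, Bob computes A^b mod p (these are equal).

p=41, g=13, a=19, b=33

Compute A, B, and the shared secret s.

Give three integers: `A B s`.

Answer: 22 30 15

Derivation:
A = 13^19 mod 41  (bits of 19 = 10011)
  bit 0 = 1: r = r^2 * 13 mod 41 = 1^2 * 13 = 1*13 = 13
  bit 1 = 0: r = r^2 mod 41 = 13^2 = 5
  bit 2 = 0: r = r^2 mod 41 = 5^2 = 25
  bit 3 = 1: r = r^2 * 13 mod 41 = 25^2 * 13 = 10*13 = 7
  bit 4 = 1: r = r^2 * 13 mod 41 = 7^2 * 13 = 8*13 = 22
  -> A = 22
B = 13^33 mod 41  (bits of 33 = 100001)
  bit 0 = 1: r = r^2 * 13 mod 41 = 1^2 * 13 = 1*13 = 13
  bit 1 = 0: r = r^2 mod 41 = 13^2 = 5
  bit 2 = 0: r = r^2 mod 41 = 5^2 = 25
  bit 3 = 0: r = r^2 mod 41 = 25^2 = 10
  bit 4 = 0: r = r^2 mod 41 = 10^2 = 18
  bit 5 = 1: r = r^2 * 13 mod 41 = 18^2 * 13 = 37*13 = 30
  -> B = 30
s = B^a = 30^19 mod 41  (bits of 19 = 10011)
  bit 0 = 1: r = r^2 * 30 mod 41 = 1^2 * 30 = 1*30 = 30
  bit 1 = 0: r = r^2 mod 41 = 30^2 = 39
  bit 2 = 0: r = r^2 mod 41 = 39^2 = 4
  bit 3 = 1: r = r^2 * 30 mod 41 = 4^2 * 30 = 16*30 = 29
  bit 4 = 1: r = r^2 * 30 mod 41 = 29^2 * 30 = 21*30 = 15
  -> s = B^a = 15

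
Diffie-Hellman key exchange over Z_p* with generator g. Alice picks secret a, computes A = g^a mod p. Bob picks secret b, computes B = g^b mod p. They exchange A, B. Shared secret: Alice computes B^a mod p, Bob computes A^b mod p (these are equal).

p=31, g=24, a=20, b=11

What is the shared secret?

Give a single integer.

Answer: 25

Derivation:
A = 24^20 mod 31  (bits of 20 = 10100)
  bit 0 = 1: r = r^2 * 24 mod 31 = 1^2 * 24 = 1*24 = 24
  bit 1 = 0: r = r^2 mod 31 = 24^2 = 18
  bit 2 = 1: r = r^2 * 24 mod 31 = 18^2 * 24 = 14*24 = 26
  bit 3 = 0: r = r^2 mod 31 = 26^2 = 25
  bit 4 = 0: r = r^2 mod 31 = 25^2 = 5
  -> A = 5
B = 24^11 mod 31  (bits of 11 = 1011)
  bit 0 = 1: r = r^2 * 24 mod 31 = 1^2 * 24 = 1*24 = 24
  bit 1 = 0: r = r^2 mod 31 = 24^2 = 18
  bit 2 = 1: r = r^2 * 24 mod 31 = 18^2 * 24 = 14*24 = 26
  bit 3 = 1: r = r^2 * 24 mod 31 = 26^2 * 24 = 25*24 = 11
  -> B = 11
s = B^a = 11^20 mod 31  (bits of 20 = 10100)
  bit 0 = 1: r = r^2 * 11 mod 31 = 1^2 * 11 = 1*11 = 11
  bit 1 = 0: r = r^2 mod 31 = 11^2 = 28
  bit 2 = 1: r = r^2 * 11 mod 31 = 28^2 * 11 = 9*11 = 6
  bit 3 = 0: r = r^2 mod 31 = 6^2 = 5
  bit 4 = 0: r = r^2 mod 31 = 5^2 = 25
  -> s = B^a = 25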